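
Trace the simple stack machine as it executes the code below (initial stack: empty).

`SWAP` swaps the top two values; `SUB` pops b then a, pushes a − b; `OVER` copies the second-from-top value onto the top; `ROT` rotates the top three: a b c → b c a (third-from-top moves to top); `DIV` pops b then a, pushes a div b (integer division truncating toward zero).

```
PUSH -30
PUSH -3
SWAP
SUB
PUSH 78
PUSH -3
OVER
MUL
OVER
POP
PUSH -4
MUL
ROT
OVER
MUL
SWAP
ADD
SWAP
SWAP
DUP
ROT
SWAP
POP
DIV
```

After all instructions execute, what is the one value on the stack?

PUSH -30 -> -30
PUSH -3  -> -30 -3
SWAP     -> -3 -30
SUB      -> 27
PUSH 78  -> 27 78
PUSH -3  -> 27 78 -3
OVER     -> 27 78 -3 78
MUL      -> 27 78 -234
OVER     -> 27 78 -234 78
POP      -> 27 78 -234
PUSH -4  -> 27 78 -234 -4
MUL      -> 27 78 936
ROT      -> 78 936 27
OVER     -> 78 936 27 936
MUL      -> 78 936 25272
SWAP     -> 78 25272 936
ADD      -> 78 26208
SWAP     -> 26208 78
SWAP     -> 78 26208
DUP      -> 78 26208 26208
ROT      -> 26208 26208 78
SWAP     -> 26208 78 26208
POP      -> 26208 78
DIV      -> 336

336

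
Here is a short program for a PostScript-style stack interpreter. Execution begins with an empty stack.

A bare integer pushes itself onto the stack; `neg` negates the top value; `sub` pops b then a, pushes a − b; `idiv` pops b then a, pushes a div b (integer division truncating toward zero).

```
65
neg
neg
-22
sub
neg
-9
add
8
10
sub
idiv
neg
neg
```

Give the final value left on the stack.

48

65   -> [65]
neg  -> [-65]
neg  -> [65]
-22  -> [65, -22]
sub  -> [87]
neg  -> [-87]
-9   -> [-87, -9]
add  -> [-96]
8    -> [-96, 8]
10   -> [-96, 8, 10]
sub  -> [-96, -2]
idiv -> [48]
neg  -> [-48]
neg  -> [48]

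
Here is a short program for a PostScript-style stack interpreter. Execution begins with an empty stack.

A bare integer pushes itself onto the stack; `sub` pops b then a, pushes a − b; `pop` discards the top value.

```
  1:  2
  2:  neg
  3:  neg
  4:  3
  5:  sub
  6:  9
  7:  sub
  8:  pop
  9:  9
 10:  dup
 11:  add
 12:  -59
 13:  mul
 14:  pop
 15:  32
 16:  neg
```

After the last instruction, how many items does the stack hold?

2   -> [2]
neg -> [-2]
neg -> [2]
3   -> [2, 3]
sub -> [-1]
9   -> [-1, 9]
sub -> [-10]
pop -> []
9   -> [9]
dup -> [9, 9]
add -> [18]
-59 -> [18, -59]
mul -> [-1062]
pop -> []
32  -> [32]
neg -> [-32]

1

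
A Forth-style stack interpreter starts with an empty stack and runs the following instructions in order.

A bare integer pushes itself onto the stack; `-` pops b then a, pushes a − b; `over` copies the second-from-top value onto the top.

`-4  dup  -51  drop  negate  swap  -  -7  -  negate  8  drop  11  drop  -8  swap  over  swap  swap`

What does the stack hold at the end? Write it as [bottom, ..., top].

[-8, -15, -8]

-4      [-4]
dup     [-4, -4]
-51     [-4, -4, -51]
drop    [-4, -4]
negate  [-4, 4]
swap    [4, -4]
-       [8]
-7      [8, -7]
-       [15]
negate  [-15]
8       [-15, 8]
drop    [-15]
11      [-15, 11]
drop    [-15]
-8      [-15, -8]
swap    [-8, -15]
over    [-8, -15, -8]
swap    [-8, -8, -15]
swap    [-8, -15, -8]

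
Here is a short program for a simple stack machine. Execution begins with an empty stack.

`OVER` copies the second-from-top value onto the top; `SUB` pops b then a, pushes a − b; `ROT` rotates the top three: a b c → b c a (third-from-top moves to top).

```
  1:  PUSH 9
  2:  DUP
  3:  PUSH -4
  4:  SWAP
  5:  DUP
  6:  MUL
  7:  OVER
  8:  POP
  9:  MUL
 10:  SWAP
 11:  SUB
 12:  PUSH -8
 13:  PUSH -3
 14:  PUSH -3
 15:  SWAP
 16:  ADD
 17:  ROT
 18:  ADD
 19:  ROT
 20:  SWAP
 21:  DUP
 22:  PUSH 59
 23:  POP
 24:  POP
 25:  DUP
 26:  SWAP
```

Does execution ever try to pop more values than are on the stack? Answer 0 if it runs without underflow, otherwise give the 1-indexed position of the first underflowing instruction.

PUSH 9   9
DUP      9 9
PUSH -4  9 9 -4
SWAP     9 -4 9
DUP      9 -4 9 9
MUL      9 -4 81
OVER     9 -4 81 -4
POP      9 -4 81
MUL      9 -324
SWAP     -324 9
SUB      -333
PUSH -8  -333 -8
PUSH -3  -333 -8 -3
PUSH -3  -333 -8 -3 -3
SWAP     -333 -8 -3 -3
ADD      -333 -8 -6
ROT      -8 -6 -333
ADD      -8 -339
ROT  — needs 3 operands, stack has 2 → underflow

19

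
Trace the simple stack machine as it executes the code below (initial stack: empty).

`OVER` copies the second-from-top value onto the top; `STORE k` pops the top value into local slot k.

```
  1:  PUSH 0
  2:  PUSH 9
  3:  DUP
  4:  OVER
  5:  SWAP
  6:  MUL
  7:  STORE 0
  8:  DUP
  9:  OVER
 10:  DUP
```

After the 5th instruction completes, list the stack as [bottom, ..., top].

[0, 9, 9, 9]

PUSH 0 -> 0
PUSH 9 -> 0 9
DUP    -> 0 9 9
OVER   -> 0 9 9 9
SWAP   -> 0 9 9 9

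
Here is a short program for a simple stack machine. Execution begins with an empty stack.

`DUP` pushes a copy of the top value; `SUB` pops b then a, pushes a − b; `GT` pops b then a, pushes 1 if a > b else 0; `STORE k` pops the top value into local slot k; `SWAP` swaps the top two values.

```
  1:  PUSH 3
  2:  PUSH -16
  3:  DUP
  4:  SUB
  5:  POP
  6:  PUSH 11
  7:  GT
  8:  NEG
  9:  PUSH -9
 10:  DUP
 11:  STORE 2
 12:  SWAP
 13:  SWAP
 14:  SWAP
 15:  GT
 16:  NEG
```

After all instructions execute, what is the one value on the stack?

0

PUSH 3   : 3
PUSH -16 : 3 -16
DUP      : 3 -16 -16
SUB      : 3 0
POP      : 3
PUSH 11  : 3 11
GT       : 0
NEG      : 0
PUSH -9  : 0 -9
DUP      : 0 -9 -9
STORE 2  : 0 -9
SWAP     : -9 0
SWAP     : 0 -9
SWAP     : -9 0
GT       : 0
NEG      : 0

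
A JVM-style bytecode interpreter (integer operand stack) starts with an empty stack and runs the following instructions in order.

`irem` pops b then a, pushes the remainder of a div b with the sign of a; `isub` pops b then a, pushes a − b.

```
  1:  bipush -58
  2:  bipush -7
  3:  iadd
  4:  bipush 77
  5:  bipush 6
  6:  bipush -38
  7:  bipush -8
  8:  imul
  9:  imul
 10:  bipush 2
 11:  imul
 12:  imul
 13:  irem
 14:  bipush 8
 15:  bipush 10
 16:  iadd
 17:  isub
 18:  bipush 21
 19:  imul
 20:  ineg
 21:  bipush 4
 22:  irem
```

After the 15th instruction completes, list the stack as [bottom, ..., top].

[-65, 8, 10]

bipush -58  [-58]
bipush -7   [-58, -7]
iadd        [-65]
bipush 77   [-65, 77]
bipush 6    [-65, 77, 6]
bipush -38  [-65, 77, 6, -38]
bipush -8   [-65, 77, 6, -38, -8]
imul        [-65, 77, 6, 304]
imul        [-65, 77, 1824]
bipush 2    [-65, 77, 1824, 2]
imul        [-65, 77, 3648]
imul        [-65, 280896]
irem        [-65]
bipush 8    [-65, 8]
bipush 10   [-65, 8, 10]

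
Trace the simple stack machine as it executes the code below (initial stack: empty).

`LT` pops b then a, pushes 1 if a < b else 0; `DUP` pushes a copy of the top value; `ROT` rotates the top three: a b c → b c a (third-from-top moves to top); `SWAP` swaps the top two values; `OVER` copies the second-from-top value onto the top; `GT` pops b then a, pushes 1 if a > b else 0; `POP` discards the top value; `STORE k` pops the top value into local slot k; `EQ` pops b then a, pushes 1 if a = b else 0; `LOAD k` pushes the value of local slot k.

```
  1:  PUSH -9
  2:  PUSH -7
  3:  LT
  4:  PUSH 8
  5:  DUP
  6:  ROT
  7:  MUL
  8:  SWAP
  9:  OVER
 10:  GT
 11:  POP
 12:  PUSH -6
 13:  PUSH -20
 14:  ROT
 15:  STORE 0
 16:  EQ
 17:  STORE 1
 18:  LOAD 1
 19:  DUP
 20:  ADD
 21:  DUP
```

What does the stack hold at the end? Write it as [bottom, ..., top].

[0, 0]

PUSH -9   -9
PUSH -7   -9 -7
LT        1
PUSH 8    1 8
DUP       1 8 8
ROT       8 8 1
MUL       8 8
SWAP      8 8
OVER      8 8 8
GT        8 0
POP       8
PUSH -6   8 -6
PUSH -20  8 -6 -20
ROT       -6 -20 8
STORE 0   -6 -20
EQ        0
STORE 1   (empty)
LOAD 1    0
DUP       0 0
ADD       0
DUP       0 0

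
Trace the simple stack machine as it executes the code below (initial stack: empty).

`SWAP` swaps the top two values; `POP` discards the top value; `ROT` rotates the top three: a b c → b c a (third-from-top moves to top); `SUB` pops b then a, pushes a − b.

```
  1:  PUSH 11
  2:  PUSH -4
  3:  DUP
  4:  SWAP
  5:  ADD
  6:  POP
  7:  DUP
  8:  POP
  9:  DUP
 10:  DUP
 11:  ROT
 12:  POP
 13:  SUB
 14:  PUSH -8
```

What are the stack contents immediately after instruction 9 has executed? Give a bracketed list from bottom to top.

[11, 11]

PUSH 11 : [11]
PUSH -4 : [11, -4]
DUP     : [11, -4, -4]
SWAP    : [11, -4, -4]
ADD     : [11, -8]
POP     : [11]
DUP     : [11, 11]
POP     : [11]
DUP     : [11, 11]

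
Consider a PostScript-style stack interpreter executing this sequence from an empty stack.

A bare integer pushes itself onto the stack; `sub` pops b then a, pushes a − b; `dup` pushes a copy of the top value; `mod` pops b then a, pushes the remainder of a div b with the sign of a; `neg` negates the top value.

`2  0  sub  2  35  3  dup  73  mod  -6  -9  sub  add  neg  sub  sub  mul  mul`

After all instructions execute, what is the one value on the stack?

2   → 2
0   → 2 0
sub → 2
2   → 2 2
35  → 2 2 35
3   → 2 2 35 3
dup → 2 2 35 3 3
73  → 2 2 35 3 3 73
mod → 2 2 35 3 3
-6  → 2 2 35 3 3 -6
-9  → 2 2 35 3 3 -6 -9
sub → 2 2 35 3 3 3
add → 2 2 35 3 6
neg → 2 2 35 3 -6
sub → 2 2 35 9
sub → 2 2 26
mul → 2 52
mul → 104

104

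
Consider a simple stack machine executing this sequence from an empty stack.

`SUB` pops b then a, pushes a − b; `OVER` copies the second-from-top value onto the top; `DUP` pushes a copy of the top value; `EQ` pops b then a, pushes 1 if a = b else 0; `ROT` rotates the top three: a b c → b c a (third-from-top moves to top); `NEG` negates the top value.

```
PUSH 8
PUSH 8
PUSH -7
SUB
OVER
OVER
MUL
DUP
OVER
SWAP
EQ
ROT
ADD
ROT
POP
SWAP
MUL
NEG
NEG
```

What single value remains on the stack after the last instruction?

1920

PUSH 8  → [8]
PUSH 8  → [8, 8]
PUSH -7 → [8, 8, -7]
SUB     → [8, 15]
OVER    → [8, 15, 8]
OVER    → [8, 15, 8, 15]
MUL     → [8, 15, 120]
DUP     → [8, 15, 120, 120]
OVER    → [8, 15, 120, 120, 120]
SWAP    → [8, 15, 120, 120, 120]
EQ      → [8, 15, 120, 1]
ROT     → [8, 120, 1, 15]
ADD     → [8, 120, 16]
ROT     → [120, 16, 8]
POP     → [120, 16]
SWAP    → [16, 120]
MUL     → [1920]
NEG     → [-1920]
NEG     → [1920]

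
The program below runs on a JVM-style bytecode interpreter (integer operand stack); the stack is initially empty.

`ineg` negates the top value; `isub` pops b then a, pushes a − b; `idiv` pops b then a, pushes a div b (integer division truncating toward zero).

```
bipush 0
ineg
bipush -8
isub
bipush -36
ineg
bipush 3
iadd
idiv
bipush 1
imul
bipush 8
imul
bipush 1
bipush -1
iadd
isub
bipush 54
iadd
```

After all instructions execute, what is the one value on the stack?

54

bipush 0   → [0]
ineg       → [0]
bipush -8  → [0, -8]
isub       → [8]
bipush -36 → [8, -36]
ineg       → [8, 36]
bipush 3   → [8, 36, 3]
iadd       → [8, 39]
idiv       → [0]
bipush 1   → [0, 1]
imul       → [0]
bipush 8   → [0, 8]
imul       → [0]
bipush 1   → [0, 1]
bipush -1  → [0, 1, -1]
iadd       → [0, 0]
isub       → [0]
bipush 54  → [0, 54]
iadd       → [54]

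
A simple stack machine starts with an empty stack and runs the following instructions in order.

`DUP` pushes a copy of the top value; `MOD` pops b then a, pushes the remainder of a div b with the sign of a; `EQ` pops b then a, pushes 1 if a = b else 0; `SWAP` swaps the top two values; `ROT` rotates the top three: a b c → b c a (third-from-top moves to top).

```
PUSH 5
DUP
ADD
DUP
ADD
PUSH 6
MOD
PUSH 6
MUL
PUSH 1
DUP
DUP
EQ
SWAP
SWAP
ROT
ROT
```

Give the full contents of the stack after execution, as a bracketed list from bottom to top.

[1, 12, 1]

PUSH 5 → 5
DUP    → 5 5
ADD    → 10
DUP    → 10 10
ADD    → 20
PUSH 6 → 20 6
MOD    → 2
PUSH 6 → 2 6
MUL    → 12
PUSH 1 → 12 1
DUP    → 12 1 1
DUP    → 12 1 1 1
EQ     → 12 1 1
SWAP   → 12 1 1
SWAP   → 12 1 1
ROT    → 1 1 12
ROT    → 1 12 1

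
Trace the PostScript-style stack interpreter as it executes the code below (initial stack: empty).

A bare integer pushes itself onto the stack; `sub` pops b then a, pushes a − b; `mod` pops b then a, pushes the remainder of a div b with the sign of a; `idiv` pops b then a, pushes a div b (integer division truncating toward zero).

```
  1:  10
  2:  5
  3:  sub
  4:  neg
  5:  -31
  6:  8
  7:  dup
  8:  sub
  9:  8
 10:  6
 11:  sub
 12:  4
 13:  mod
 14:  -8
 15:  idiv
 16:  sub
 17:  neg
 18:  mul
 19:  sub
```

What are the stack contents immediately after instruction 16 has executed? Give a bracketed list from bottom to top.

[-5, -31, 0]

10   -> [10]
5    -> [10, 5]
sub  -> [5]
neg  -> [-5]
-31  -> [-5, -31]
8    -> [-5, -31, 8]
dup  -> [-5, -31, 8, 8]
sub  -> [-5, -31, 0]
8    -> [-5, -31, 0, 8]
6    -> [-5, -31, 0, 8, 6]
sub  -> [-5, -31, 0, 2]
4    -> [-5, -31, 0, 2, 4]
mod  -> [-5, -31, 0, 2]
-8   -> [-5, -31, 0, 2, -8]
idiv -> [-5, -31, 0, 0]
sub  -> [-5, -31, 0]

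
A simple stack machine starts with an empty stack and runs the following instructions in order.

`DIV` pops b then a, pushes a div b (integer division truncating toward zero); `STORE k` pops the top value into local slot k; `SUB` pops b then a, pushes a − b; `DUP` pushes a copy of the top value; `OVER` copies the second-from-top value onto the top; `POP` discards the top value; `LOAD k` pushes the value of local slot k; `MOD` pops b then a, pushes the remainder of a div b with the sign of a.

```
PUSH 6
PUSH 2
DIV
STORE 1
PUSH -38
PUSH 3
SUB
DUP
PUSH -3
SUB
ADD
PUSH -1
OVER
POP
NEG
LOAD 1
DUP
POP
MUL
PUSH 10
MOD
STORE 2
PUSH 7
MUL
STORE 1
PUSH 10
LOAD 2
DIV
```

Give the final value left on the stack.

3

PUSH 6    6
PUSH 2    6 2
DIV       3
STORE 1   (empty)
PUSH -38  -38
PUSH 3    -38 3
SUB       -41
DUP       -41 -41
PUSH -3   -41 -41 -3
SUB       -41 -38
ADD       -79
PUSH -1   -79 -1
OVER      -79 -1 -79
POP       -79 -1
NEG       -79 1
LOAD 1    -79 1 3
DUP       -79 1 3 3
POP       -79 1 3
MUL       -79 3
PUSH 10   -79 3 10
MOD       -79 3
STORE 2   -79
PUSH 7    -79 7
MUL       -553
STORE 1   (empty)
PUSH 10   10
LOAD 2    10 3
DIV       3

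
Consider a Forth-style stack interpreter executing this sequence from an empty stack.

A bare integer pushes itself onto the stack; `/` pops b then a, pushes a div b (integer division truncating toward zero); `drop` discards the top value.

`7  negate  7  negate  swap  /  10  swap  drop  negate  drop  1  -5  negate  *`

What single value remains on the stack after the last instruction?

7      → 7
negate → -7
7      → -7 7
negate → -7 -7
swap   → -7 -7
/      → 1
10     → 1 10
swap   → 10 1
drop   → 10
negate → -10
drop   → (empty)
1      → 1
-5     → 1 -5
negate → 1 5
*      → 5

5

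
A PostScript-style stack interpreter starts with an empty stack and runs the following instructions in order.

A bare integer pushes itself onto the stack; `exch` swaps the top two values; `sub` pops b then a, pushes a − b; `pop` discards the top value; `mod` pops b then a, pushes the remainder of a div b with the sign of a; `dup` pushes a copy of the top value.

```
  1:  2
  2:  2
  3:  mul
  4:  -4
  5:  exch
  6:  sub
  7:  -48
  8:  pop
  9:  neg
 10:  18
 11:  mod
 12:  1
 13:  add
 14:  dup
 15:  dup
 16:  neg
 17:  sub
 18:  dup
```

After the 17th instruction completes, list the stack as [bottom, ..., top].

[9, 18]

2    -> 2
2    -> 2 2
mul  -> 4
-4   -> 4 -4
exch -> -4 4
sub  -> -8
-48  -> -8 -48
pop  -> -8
neg  -> 8
18   -> 8 18
mod  -> 8
1    -> 8 1
add  -> 9
dup  -> 9 9
dup  -> 9 9 9
neg  -> 9 9 -9
sub  -> 9 18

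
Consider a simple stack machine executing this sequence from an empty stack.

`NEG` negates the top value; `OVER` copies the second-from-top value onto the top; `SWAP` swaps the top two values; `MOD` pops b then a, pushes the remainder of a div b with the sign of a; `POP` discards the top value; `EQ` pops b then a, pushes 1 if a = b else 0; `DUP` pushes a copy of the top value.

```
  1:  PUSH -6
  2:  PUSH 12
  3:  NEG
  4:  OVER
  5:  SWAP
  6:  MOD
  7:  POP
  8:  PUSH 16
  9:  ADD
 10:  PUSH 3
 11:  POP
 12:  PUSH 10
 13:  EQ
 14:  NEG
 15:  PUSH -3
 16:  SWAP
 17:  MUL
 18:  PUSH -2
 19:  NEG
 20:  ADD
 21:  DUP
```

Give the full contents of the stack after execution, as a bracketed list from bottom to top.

PUSH -6  [-6]
PUSH 12  [-6, 12]
NEG      [-6, -12]
OVER     [-6, -12, -6]
SWAP     [-6, -6, -12]
MOD      [-6, -6]
POP      [-6]
PUSH 16  [-6, 16]
ADD      [10]
PUSH 3   [10, 3]
POP      [10]
PUSH 10  [10, 10]
EQ       [1]
NEG      [-1]
PUSH -3  [-1, -3]
SWAP     [-3, -1]
MUL      [3]
PUSH -2  [3, -2]
NEG      [3, 2]
ADD      [5]
DUP      [5, 5]

[5, 5]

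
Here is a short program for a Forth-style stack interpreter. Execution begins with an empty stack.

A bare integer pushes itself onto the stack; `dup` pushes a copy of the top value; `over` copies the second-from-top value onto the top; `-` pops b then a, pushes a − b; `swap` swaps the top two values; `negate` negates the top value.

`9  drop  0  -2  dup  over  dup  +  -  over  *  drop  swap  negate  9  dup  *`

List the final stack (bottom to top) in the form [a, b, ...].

[-2, 0, 81]

9      → [9]
drop   → []
0      → [0]
-2     → [0, -2]
dup    → [0, -2, -2]
over   → [0, -2, -2, -2]
dup    → [0, -2, -2, -2, -2]
+      → [0, -2, -2, -4]
-      → [0, -2, 2]
over   → [0, -2, 2, -2]
*      → [0, -2, -4]
drop   → [0, -2]
swap   → [-2, 0]
negate → [-2, 0]
9      → [-2, 0, 9]
dup    → [-2, 0, 9, 9]
*      → [-2, 0, 81]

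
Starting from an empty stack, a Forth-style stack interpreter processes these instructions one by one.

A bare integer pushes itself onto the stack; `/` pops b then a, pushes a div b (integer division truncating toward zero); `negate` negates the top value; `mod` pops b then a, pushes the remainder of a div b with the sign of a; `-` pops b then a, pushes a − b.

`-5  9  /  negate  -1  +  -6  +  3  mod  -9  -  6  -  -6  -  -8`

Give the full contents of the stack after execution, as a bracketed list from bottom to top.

-5     : -5
9      : -5 9
/      : 0
negate : 0
-1     : 0 -1
+      : -1
-6     : -1 -6
+      : -7
3      : -7 3
mod    : -1
-9     : -1 -9
-      : 8
6      : 8 6
-      : 2
-6     : 2 -6
-      : 8
-8     : 8 -8

[8, -8]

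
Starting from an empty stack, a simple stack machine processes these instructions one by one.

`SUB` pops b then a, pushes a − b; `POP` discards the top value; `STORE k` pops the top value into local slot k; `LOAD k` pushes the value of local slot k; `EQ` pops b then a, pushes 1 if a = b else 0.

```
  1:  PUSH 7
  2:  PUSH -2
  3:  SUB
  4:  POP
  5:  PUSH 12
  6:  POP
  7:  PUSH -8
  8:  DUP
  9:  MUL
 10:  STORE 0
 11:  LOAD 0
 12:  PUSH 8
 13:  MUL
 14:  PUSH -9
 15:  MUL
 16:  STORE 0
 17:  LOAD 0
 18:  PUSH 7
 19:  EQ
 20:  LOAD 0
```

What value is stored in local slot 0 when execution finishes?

-4608

PUSH 7  → 7
PUSH -2 → 7 -2
SUB     → 9
POP     → (empty)
PUSH 12 → 12
POP     → (empty)
PUSH -8 → -8
DUP     → -8 -8
MUL     → 64
STORE 0 → (empty)
LOAD 0  → 64
PUSH 8  → 64 8
MUL     → 512
PUSH -9 → 512 -9
MUL     → -4608
STORE 0 → (empty)
LOAD 0  → -4608
PUSH 7  → -4608 7
EQ      → 0
LOAD 0  → 0 -4608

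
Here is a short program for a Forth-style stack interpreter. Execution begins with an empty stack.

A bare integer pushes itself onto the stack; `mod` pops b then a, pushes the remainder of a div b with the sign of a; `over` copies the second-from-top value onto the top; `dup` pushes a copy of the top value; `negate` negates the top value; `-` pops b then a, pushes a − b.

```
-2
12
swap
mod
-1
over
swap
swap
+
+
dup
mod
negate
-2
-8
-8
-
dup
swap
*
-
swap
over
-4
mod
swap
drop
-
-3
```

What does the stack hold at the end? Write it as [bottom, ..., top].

[0, -3]

-2     → -2
12     → -2 12
swap   → 12 -2
mod    → 0
-1     → 0 -1
over   → 0 -1 0
swap   → 0 0 -1
swap   → 0 -1 0
+      → 0 -1
+      → -1
dup    → -1 -1
mod    → 0
negate → 0
-2     → 0 -2
-8     → 0 -2 -8
-8     → 0 -2 -8 -8
-      → 0 -2 0
dup    → 0 -2 0 0
swap   → 0 -2 0 0
*      → 0 -2 0
-      → 0 -2
swap   → -2 0
over   → -2 0 -2
-4     → -2 0 -2 -4
mod    → -2 0 -2
swap   → -2 -2 0
drop   → -2 -2
-      → 0
-3     → 0 -3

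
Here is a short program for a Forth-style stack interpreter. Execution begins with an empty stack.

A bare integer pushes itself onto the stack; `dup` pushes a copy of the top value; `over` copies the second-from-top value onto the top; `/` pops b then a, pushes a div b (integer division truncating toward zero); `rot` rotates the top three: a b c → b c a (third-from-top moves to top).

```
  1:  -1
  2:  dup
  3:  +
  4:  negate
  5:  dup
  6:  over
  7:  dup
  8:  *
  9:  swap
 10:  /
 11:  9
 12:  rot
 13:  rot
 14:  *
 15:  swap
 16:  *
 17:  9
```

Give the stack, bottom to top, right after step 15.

[4, 9]

-1     : -1
dup    : -1 -1
+      : -2
negate : 2
dup    : 2 2
over   : 2 2 2
dup    : 2 2 2 2
*      : 2 2 4
swap   : 2 4 2
/      : 2 2
9      : 2 2 9
rot    : 2 9 2
rot    : 9 2 2
*      : 9 4
swap   : 4 9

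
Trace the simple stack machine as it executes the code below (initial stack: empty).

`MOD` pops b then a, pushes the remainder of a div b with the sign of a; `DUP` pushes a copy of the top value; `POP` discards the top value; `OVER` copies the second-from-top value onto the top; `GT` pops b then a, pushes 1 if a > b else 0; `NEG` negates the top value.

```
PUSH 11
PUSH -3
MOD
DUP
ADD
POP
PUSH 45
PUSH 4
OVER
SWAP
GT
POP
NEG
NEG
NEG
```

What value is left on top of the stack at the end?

PUSH 11  11
PUSH -3  11 -3
MOD      2
DUP      2 2
ADD      4
POP      (empty)
PUSH 45  45
PUSH 4   45 4
OVER     45 4 45
SWAP     45 45 4
GT       45 1
POP      45
NEG      -45
NEG      45
NEG      -45

-45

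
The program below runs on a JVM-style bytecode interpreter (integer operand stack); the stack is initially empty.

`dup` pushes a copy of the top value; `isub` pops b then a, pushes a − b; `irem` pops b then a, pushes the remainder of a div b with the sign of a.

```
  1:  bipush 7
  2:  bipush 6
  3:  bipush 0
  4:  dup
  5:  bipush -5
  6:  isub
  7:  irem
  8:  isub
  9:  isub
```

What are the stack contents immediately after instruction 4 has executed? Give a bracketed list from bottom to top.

bipush 7 : [7]
bipush 6 : [7, 6]
bipush 0 : [7, 6, 0]
dup      : [7, 6, 0, 0]

[7, 6, 0, 0]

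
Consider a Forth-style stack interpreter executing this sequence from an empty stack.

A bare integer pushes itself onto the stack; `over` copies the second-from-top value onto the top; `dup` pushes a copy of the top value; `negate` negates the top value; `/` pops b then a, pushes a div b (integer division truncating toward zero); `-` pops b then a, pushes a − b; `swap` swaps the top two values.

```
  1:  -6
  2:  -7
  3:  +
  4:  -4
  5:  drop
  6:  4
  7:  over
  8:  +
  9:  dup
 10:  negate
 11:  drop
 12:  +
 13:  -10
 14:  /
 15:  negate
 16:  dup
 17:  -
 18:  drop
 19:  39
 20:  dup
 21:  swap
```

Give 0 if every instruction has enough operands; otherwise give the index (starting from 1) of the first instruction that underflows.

0

-6     : -6
-7     : -6 -7
+      : -13
-4     : -13 -4
drop   : -13
4      : -13 4
over   : -13 4 -13
+      : -13 -9
dup    : -13 -9 -9
negate : -13 -9 9
drop   : -13 -9
+      : -22
-10    : -22 -10
/      : 2
negate : -2
dup    : -2 -2
-      : 0
drop   : (empty)
39     : 39
dup    : 39 39
swap   : 39 39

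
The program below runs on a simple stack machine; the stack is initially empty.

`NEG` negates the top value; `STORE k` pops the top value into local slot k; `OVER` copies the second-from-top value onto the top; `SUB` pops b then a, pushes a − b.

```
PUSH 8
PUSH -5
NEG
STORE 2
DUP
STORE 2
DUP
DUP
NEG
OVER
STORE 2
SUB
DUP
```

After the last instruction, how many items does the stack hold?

3

PUSH 8  : [8]
PUSH -5 : [8, -5]
NEG     : [8, 5]
STORE 2 : [8]
DUP     : [8, 8]
STORE 2 : [8]
DUP     : [8, 8]
DUP     : [8, 8, 8]
NEG     : [8, 8, -8]
OVER    : [8, 8, -8, 8]
STORE 2 : [8, 8, -8]
SUB     : [8, 16]
DUP     : [8, 16, 16]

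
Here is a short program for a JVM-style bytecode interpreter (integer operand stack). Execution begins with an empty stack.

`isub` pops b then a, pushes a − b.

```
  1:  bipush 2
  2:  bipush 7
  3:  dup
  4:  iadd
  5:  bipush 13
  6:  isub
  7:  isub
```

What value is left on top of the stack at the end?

1

bipush 2   2
bipush 7   2 7
dup        2 7 7
iadd       2 14
bipush 13  2 14 13
isub       2 1
isub       1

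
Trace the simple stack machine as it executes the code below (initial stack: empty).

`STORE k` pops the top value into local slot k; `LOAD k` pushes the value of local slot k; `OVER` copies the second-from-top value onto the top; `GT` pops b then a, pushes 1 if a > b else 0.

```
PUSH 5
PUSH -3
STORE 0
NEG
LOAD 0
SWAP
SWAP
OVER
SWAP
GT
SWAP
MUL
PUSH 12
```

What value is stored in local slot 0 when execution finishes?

-3

PUSH 5  → [5]
PUSH -3 → [5, -3]
STORE 0 → [5]
NEG     → [-5]
LOAD 0  → [-5, -3]
SWAP    → [-3, -5]
SWAP    → [-5, -3]
OVER    → [-5, -3, -5]
SWAP    → [-5, -5, -3]
GT      → [-5, 0]
SWAP    → [0, -5]
MUL     → [0]
PUSH 12 → [0, 12]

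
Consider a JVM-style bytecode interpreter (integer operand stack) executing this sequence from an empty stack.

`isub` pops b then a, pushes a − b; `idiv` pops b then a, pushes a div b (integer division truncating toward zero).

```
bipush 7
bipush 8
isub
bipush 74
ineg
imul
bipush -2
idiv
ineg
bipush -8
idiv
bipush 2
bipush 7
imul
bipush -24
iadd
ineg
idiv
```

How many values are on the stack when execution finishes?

bipush 7    7
bipush 8    7 8
isub        -1
bipush 74   -1 74
ineg        -1 -74
imul        74
bipush -2   74 -2
idiv        -37
ineg        37
bipush -8   37 -8
idiv        -4
bipush 2    -4 2
bipush 7    -4 2 7
imul        -4 14
bipush -24  -4 14 -24
iadd        -4 -10
ineg        -4 10
idiv        0

1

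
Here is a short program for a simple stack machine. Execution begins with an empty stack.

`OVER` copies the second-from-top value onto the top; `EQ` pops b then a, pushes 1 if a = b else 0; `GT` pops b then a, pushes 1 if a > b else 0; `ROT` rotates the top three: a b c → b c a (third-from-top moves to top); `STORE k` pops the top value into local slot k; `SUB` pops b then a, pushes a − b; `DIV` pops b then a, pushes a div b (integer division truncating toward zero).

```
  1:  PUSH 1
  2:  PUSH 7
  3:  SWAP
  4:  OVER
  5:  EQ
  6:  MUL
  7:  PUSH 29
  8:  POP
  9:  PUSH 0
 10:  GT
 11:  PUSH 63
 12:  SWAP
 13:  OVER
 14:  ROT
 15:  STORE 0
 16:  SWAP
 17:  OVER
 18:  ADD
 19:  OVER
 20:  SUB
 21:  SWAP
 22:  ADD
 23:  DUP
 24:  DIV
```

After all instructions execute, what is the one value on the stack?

1

PUSH 1  → 1
PUSH 7  → 1 7
SWAP    → 7 1
OVER    → 7 1 7
EQ      → 7 0
MUL     → 0
PUSH 29 → 0 29
POP     → 0
PUSH 0  → 0 0
GT      → 0
PUSH 63 → 0 63
SWAP    → 63 0
OVER    → 63 0 63
ROT     → 0 63 63
STORE 0 → 0 63
SWAP    → 63 0
OVER    → 63 0 63
ADD     → 63 63
OVER    → 63 63 63
SUB     → 63 0
SWAP    → 0 63
ADD     → 63
DUP     → 63 63
DIV     → 1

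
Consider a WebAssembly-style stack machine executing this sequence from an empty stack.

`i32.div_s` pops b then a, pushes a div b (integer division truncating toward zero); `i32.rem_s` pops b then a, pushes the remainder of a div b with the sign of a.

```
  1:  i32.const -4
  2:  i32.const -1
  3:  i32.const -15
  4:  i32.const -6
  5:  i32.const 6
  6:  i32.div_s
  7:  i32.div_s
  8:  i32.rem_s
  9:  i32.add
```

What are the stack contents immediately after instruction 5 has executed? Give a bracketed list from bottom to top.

i32.const -4  → -4
i32.const -1  → -4 -1
i32.const -15 → -4 -1 -15
i32.const -6  → -4 -1 -15 -6
i32.const 6   → -4 -1 -15 -6 6

[-4, -1, -15, -6, 6]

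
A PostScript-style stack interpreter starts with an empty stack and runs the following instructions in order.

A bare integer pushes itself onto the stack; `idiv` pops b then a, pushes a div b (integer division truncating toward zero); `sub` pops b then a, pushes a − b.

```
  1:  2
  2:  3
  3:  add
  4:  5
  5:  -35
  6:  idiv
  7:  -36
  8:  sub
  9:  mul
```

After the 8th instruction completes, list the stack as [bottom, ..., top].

2    : 2
3    : 2 3
add  : 5
5    : 5 5
-35  : 5 5 -35
idiv : 5 0
-36  : 5 0 -36
sub  : 5 36

[5, 36]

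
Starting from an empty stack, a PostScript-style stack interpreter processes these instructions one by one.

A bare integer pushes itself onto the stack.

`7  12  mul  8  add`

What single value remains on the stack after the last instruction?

7   -> [7]
12  -> [7, 12]
mul -> [84]
8   -> [84, 8]
add -> [92]

92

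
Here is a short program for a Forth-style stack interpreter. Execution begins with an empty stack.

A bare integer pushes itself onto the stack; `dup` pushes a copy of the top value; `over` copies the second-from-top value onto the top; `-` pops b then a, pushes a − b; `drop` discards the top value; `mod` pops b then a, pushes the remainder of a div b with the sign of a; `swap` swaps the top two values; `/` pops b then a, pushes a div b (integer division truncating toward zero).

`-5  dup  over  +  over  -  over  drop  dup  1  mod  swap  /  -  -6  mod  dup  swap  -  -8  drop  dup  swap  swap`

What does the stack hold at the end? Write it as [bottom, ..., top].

-5    -5
dup   -5 -5
over  -5 -5 -5
+     -5 -10
over  -5 -10 -5
-     -5 -5
over  -5 -5 -5
drop  -5 -5
dup   -5 -5 -5
1     -5 -5 -5 1
mod   -5 -5 0
swap  -5 0 -5
/     -5 0
-     -5
-6    -5 -6
mod   -5
dup   -5 -5
swap  -5 -5
-     0
-8    0 -8
drop  0
dup   0 0
swap  0 0
swap  0 0

[0, 0]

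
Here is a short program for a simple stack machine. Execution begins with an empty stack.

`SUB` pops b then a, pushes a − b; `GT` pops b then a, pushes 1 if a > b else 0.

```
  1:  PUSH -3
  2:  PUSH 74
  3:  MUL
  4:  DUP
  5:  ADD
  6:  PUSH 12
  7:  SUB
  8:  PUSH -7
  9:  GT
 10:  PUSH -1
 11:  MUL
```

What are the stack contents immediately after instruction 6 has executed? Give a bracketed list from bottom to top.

PUSH -3 : [-3]
PUSH 74 : [-3, 74]
MUL     : [-222]
DUP     : [-222, -222]
ADD     : [-444]
PUSH 12 : [-444, 12]

[-444, 12]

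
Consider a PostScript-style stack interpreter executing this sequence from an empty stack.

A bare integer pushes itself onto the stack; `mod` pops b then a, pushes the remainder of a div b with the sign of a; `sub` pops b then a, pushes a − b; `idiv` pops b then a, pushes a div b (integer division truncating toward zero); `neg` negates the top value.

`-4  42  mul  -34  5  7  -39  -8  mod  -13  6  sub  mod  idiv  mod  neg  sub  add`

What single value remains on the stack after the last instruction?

-202

-4   : [-4]
42   : [-4, 42]
mul  : [-168]
-34  : [-168, -34]
5    : [-168, -34, 5]
7    : [-168, -34, 5, 7]
-39  : [-168, -34, 5, 7, -39]
-8   : [-168, -34, 5, 7, -39, -8]
mod  : [-168, -34, 5, 7, -7]
-13  : [-168, -34, 5, 7, -7, -13]
6    : [-168, -34, 5, 7, -7, -13, 6]
sub  : [-168, -34, 5, 7, -7, -19]
mod  : [-168, -34, 5, 7, -7]
idiv : [-168, -34, 5, -1]
mod  : [-168, -34, 0]
neg  : [-168, -34, 0]
sub  : [-168, -34]
add  : [-202]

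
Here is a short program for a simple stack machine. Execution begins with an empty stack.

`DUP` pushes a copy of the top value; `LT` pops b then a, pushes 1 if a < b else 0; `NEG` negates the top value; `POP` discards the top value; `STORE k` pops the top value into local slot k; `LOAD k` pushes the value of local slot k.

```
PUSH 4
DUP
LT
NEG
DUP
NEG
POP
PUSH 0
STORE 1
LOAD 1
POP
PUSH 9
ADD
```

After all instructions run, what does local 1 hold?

PUSH 4   [4]
DUP      [4, 4]
LT       [0]
NEG      [0]
DUP      [0, 0]
NEG      [0, 0]
POP      [0]
PUSH 0   [0, 0]
STORE 1  [0]
LOAD 1   [0, 0]
POP      [0]
PUSH 9   [0, 9]
ADD      [9]

0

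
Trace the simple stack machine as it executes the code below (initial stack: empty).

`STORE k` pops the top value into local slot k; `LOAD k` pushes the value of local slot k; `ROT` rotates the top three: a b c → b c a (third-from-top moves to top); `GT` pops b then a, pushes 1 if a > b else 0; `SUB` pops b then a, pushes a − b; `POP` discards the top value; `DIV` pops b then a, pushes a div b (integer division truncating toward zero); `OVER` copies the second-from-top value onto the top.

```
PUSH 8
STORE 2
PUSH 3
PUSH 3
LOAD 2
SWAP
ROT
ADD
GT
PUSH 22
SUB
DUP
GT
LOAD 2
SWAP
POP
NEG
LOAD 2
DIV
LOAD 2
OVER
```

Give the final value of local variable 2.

PUSH 8   [8]
STORE 2  []
PUSH 3   [3]
PUSH 3   [3, 3]
LOAD 2   [3, 3, 8]
SWAP     [3, 8, 3]
ROT      [8, 3, 3]
ADD      [8, 6]
GT       [1]
PUSH 22  [1, 22]
SUB      [-21]
DUP      [-21, -21]
GT       [0]
LOAD 2   [0, 8]
SWAP     [8, 0]
POP      [8]
NEG      [-8]
LOAD 2   [-8, 8]
DIV      [-1]
LOAD 2   [-1, 8]
OVER     [-1, 8, -1]

8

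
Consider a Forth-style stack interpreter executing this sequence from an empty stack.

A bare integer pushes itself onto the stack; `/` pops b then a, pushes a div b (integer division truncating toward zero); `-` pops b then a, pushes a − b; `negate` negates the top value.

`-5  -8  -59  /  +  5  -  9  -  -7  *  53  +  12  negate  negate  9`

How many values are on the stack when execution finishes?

-5      [-5]
-8      [-5, -8]
-59     [-5, -8, -59]
/       [-5, 0]
+       [-5]
5       [-5, 5]
-       [-10]
9       [-10, 9]
-       [-19]
-7      [-19, -7]
*       [133]
53      [133, 53]
+       [186]
12      [186, 12]
negate  [186, -12]
negate  [186, 12]
9       [186, 12, 9]

3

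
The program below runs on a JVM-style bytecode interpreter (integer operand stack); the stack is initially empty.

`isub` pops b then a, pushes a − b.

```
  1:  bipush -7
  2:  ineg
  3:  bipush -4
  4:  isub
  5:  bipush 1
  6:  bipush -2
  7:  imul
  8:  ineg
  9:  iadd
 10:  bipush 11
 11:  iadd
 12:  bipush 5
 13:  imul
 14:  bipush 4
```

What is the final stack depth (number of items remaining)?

2

bipush -7 → -7
ineg      → 7
bipush -4 → 7 -4
isub      → 11
bipush 1  → 11 1
bipush -2 → 11 1 -2
imul      → 11 -2
ineg      → 11 2
iadd      → 13
bipush 11 → 13 11
iadd      → 24
bipush 5  → 24 5
imul      → 120
bipush 4  → 120 4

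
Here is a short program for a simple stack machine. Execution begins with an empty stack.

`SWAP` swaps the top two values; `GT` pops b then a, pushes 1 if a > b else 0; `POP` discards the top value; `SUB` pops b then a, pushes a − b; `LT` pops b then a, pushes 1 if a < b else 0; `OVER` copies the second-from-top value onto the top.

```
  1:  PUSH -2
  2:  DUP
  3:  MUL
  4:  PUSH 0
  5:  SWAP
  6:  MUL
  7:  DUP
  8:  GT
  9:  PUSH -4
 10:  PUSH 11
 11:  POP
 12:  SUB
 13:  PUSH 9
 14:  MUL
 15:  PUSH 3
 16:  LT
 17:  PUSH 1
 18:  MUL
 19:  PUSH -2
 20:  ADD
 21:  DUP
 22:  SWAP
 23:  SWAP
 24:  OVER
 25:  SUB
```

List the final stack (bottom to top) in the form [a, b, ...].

PUSH -2  -2
DUP      -2 -2
MUL      4
PUSH 0   4 0
SWAP     0 4
MUL      0
DUP      0 0
GT       0
PUSH -4  0 -4
PUSH 11  0 -4 11
POP      0 -4
SUB      4
PUSH 9   4 9
MUL      36
PUSH 3   36 3
LT       0
PUSH 1   0 1
MUL      0
PUSH -2  0 -2
ADD      -2
DUP      -2 -2
SWAP     -2 -2
SWAP     -2 -2
OVER     -2 -2 -2
SUB      -2 0

[-2, 0]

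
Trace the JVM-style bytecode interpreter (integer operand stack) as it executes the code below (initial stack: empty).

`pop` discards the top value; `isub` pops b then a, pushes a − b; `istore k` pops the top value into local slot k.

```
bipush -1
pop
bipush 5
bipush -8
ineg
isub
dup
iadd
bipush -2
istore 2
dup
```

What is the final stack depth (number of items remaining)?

bipush -1 : [-1]
pop       : []
bipush 5  : [5]
bipush -8 : [5, -8]
ineg      : [5, 8]
isub      : [-3]
dup       : [-3, -3]
iadd      : [-6]
bipush -2 : [-6, -2]
istore 2  : [-6]
dup       : [-6, -6]

2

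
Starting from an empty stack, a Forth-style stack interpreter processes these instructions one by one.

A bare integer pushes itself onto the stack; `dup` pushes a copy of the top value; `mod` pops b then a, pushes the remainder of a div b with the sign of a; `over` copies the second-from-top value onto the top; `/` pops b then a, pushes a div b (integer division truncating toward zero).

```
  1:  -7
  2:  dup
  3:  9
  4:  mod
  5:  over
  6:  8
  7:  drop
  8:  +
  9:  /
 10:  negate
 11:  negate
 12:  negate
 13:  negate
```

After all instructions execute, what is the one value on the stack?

0

-7      -7
dup     -7 -7
9       -7 -7 9
mod     -7 -7
over    -7 -7 -7
8       -7 -7 -7 8
drop    -7 -7 -7
+       -7 -14
/       0
negate  0
negate  0
negate  0
negate  0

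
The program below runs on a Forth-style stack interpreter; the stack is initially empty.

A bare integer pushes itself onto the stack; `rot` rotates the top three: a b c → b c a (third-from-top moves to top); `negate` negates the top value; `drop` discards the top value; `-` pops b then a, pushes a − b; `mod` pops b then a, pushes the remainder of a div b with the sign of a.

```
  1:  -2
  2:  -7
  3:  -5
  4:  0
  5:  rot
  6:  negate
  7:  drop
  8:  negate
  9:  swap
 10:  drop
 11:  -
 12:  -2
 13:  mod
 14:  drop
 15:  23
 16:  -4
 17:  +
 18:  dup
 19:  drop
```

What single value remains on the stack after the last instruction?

-2     → -2
-7     → -2 -7
-5     → -2 -7 -5
0      → -2 -7 -5 0
rot    → -2 -5 0 -7
negate → -2 -5 0 7
drop   → -2 -5 0
negate → -2 -5 0
swap   → -2 0 -5
drop   → -2 0
-      → -2
-2     → -2 -2
mod    → 0
drop   → (empty)
23     → 23
-4     → 23 -4
+      → 19
dup    → 19 19
drop   → 19

19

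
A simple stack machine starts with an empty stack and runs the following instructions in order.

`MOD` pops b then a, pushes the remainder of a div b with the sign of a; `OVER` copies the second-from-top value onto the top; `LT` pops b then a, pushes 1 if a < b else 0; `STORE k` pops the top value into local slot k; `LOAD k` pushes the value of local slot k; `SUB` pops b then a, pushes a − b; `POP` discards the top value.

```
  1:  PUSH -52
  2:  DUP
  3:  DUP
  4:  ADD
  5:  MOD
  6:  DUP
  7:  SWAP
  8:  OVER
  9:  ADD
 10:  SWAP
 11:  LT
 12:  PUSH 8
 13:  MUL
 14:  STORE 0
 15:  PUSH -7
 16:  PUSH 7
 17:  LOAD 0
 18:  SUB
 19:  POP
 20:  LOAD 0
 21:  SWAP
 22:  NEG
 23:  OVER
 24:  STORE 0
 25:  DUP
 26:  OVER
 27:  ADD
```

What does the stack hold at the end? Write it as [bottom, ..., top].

PUSH -52 → -52
DUP      → -52 -52
DUP      → -52 -52 -52
ADD      → -52 -104
MOD      → -52
DUP      → -52 -52
SWAP     → -52 -52
OVER     → -52 -52 -52
ADD      → -52 -104
SWAP     → -104 -52
LT       → 1
PUSH 8   → 1 8
MUL      → 8
STORE 0  → (empty)
PUSH -7  → -7
PUSH 7   → -7 7
LOAD 0   → -7 7 8
SUB      → -7 -1
POP      → -7
LOAD 0   → -7 8
SWAP     → 8 -7
NEG      → 8 7
OVER     → 8 7 8
STORE 0  → 8 7
DUP      → 8 7 7
OVER     → 8 7 7 7
ADD      → 8 7 14

[8, 7, 14]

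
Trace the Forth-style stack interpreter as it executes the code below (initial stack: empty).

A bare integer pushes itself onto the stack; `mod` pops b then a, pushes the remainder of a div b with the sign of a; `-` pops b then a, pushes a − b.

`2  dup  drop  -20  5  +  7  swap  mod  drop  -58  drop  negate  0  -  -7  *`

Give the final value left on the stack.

14

2      -> 2
dup    -> 2 2
drop   -> 2
-20    -> 2 -20
5      -> 2 -20 5
+      -> 2 -15
7      -> 2 -15 7
swap   -> 2 7 -15
mod    -> 2 7
drop   -> 2
-58    -> 2 -58
drop   -> 2
negate -> -2
0      -> -2 0
-      -> -2
-7     -> -2 -7
*      -> 14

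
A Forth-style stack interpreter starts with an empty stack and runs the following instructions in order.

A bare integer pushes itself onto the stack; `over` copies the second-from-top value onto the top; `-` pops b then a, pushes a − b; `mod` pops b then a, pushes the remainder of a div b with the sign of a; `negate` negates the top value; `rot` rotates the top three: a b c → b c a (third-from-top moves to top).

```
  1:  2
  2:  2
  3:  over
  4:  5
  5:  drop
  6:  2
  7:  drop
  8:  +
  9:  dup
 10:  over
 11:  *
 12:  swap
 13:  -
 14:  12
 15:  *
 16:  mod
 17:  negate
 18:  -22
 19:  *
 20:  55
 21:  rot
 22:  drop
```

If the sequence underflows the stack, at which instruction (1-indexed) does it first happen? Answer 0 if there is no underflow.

21

2      : 2
2      : 2 2
over   : 2 2 2
5      : 2 2 2 5
drop   : 2 2 2
2      : 2 2 2 2
drop   : 2 2 2
+      : 2 4
dup    : 2 4 4
over   : 2 4 4 4
*      : 2 4 16
swap   : 2 16 4
-      : 2 12
12     : 2 12 12
*      : 2 144
mod    : 2
negate : -2
-22    : -2 -22
*      : 44
55     : 44 55
rot  — needs 3 operands, stack has 2 → underflow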